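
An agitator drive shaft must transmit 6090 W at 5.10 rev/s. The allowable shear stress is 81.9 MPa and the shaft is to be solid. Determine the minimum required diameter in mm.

22.8 mm

ω = 2π·5.10 = 32.04 rad/s, so T = P/ω = 6090 / 32.04 = 190.0 N·m.
For a solid shaft τ_max = 16T/(πd³), so d = (16T/(π τ_allow))^(1/3) = (16·190.0/(π·8.19×10^7))^(1/3) = 0.02278 m.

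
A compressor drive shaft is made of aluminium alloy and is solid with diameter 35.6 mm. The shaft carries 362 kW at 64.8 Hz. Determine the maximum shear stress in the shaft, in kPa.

ω = 2π·64.8 = 407.2 rad/s, so T = P/ω = 362×10³ / 407.2 = 889.1 N·m.
J = πd⁴/32 = π(0.0356)⁴/32 = 1.577×10^-7 m⁴.
τ_max = T·r/J = 889.1 × 0.0178 / 1.577×10^-7 = 1.004×10^8 Pa.

100000 kPa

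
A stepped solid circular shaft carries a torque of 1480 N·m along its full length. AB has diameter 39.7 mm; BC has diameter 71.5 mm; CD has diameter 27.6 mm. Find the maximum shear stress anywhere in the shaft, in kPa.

Under the same torque, τ_max = 16T/(πd³) is largest where d is smallest — segment CD (d = 27.6 mm).
τ_max = 16·1480/(π·(0.0276)³) = 3.585×10^8 Pa.

359000 kPa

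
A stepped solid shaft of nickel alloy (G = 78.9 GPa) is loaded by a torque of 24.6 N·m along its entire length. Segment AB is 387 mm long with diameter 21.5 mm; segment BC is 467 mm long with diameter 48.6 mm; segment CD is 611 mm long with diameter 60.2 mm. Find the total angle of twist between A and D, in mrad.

J_AB = π(0.0215)⁴/32 = 2.10×10^-8 m⁴; J_BC = π(0.0486)⁴/32 = 5.48×10^-7 m⁴; J_CD = π(0.0602)⁴/32 = 1.29×10^-6 m⁴.
θ = (T/G)·Σ L_i/J_i = (24.60/78.9×10⁹)·(0.387/2.10×10^-8 + 0.467/5.48×10^-7 + 0.611/1.29×10^-6) = 6.166×10^-3 rad.

6.17 mrad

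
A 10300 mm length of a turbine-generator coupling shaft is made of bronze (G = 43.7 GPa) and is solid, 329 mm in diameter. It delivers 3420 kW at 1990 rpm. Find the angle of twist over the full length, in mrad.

ω = 2π·1990/60 = 208.4 rad/s, so T = P/ω = 3420×10³ / 208.4 = 16410 N·m.
J = πd⁴/32 = π(0.329)⁴/32 = 1.150×10^-3 m⁴.
θ = T·L/(G·J) = 16410 × 10.3 / (43.7×10⁹ × 1.150×10^-3) = 3.363×10^-3 rad.

3.36 mrad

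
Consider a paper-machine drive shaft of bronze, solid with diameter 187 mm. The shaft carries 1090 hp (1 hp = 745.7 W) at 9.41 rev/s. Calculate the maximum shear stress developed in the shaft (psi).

ω = 2π·9.41 = 59.12 rad/s, so T = P/ω = 1090×745.7 / 59.12 = 13750 N·m.
J = πd⁴/32 = π(0.187)⁴/32 = 1.201×10^-4 m⁴.
τ_max = T·r/J = 13750 × 0.0935 / 1.201×10^-4 = 1.071×10^7 Pa.

1550 psi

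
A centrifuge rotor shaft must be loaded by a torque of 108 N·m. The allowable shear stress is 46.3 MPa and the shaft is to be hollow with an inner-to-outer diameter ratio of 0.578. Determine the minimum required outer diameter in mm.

23.7 mm

For a hollow shaft with d_i/d_o = 0.578: τ_max = 16T/(π d_o³ (1−k⁴)), so d_o = [16T/(π τ_allow (1−k⁴))]^(1/3) = [16·108.0/(π·4.63×10^7·0.8884)]^(1/3) = 0.02374 m.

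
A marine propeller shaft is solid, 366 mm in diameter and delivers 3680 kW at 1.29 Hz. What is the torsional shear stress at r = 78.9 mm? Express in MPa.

ω = 2π·1.29 = 8.105 rad/s, so T = P/ω = 3680×10³ / 8.105 = 454000 N·m.
J = πd⁴/32 = π(0.366)⁴/32 = 1.762×10^-3 m⁴.
Shear stress varies linearly with radius: τ = T·r/J = 454000 × 0.0789 / 1.762×10^-3 = 2.033×10^7 Pa.

20.3 MPa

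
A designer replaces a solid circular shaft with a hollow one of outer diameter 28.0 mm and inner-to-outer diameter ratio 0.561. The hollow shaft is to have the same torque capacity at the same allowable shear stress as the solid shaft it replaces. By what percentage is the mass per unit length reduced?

26.5 %

Equal τ_max and T ⇒ the solid shaft needs d_s³ = d_o³(1−k⁴), so d_s = 28.0·(1−0.561⁴)^(1/3) = 27.04 mm.
Area ratio A_h/A_s = d_o²(1−k²)/d_s² = (1−k²)/(1−k⁴)^(2/3) = 0.7346.
Mass saving = 1 − 0.7346 = 26.5 %.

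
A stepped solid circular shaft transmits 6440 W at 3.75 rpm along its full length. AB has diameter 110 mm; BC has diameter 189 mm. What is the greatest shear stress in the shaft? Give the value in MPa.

62.8 MPa

ω = 2π·3.75/60 = 0.3927 rad/s, so T = P/ω = 6440 / 0.3927 = 16400 N·m.
Under the same torque, τ_max = 16T/(πd³) is largest where d is smallest — segment AB (d = 110 mm).
τ_max = 16·16400/(π·(0.110)³) = 6.275×10^7 Pa.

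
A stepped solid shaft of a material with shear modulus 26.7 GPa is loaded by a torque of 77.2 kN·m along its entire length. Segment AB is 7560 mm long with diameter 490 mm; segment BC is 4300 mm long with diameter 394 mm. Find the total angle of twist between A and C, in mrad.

9.12 mrad

J_AB = π(0.490)⁴/32 = 5.66×10^-3 m⁴; J_BC = π(0.394)⁴/32 = 2.37×10^-3 m⁴.
θ = (T/G)·Σ L_i/J_i = (77200/26.7×10⁹)·(7.56/5.66×10^-3 + 4.30/2.37×10^-3) = 9.117×10^-3 rad.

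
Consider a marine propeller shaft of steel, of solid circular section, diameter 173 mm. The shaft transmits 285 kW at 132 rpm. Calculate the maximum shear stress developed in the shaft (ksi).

ω = 2π·132/60 = 13.82 rad/s, so T = P/ω = 285×10³ / 13.82 = 20620 N·m.
J = πd⁴/32 = π(0.173)⁴/32 = 8.794×10^-5 m⁴.
τ_max = T·r/J = 20620 × 0.0865 / 8.794×10^-5 = 2.028×10^7 Pa.

2.94 ksi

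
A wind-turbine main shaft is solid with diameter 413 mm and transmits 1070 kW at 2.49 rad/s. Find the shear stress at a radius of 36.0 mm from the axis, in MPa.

ω = 2.49 rad/s, so T = P/ω = 1070×10³ / 2.490 = 429700 N·m.
J = πd⁴/32 = π(0.413)⁴/32 = 2.856×10^-3 m⁴.
Shear stress varies linearly with radius: τ = T·r/J = 429700 × 0.0360 / 2.856×10^-3 = 5.416×10^6 Pa.

5.42 MPa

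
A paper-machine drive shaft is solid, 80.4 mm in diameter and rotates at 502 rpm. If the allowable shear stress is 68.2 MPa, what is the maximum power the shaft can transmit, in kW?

J = πd⁴/32 = π(0.0804)⁴/32 = 4.102×10^-6 m⁴.
T_max = τ_allow·J/r = 6.82×10^7 × 4.102×10^-6 / 0.0402 = 6960 N·m.
ω = 2π·502/60 = 52.57 rad/s, so P_max = T_max·ω = 3.659×10^5 W.

366 kW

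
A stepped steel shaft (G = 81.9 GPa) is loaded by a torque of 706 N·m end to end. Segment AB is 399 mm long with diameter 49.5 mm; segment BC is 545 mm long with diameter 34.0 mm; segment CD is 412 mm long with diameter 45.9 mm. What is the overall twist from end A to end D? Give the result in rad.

0.0498 rad

J_AB = π(0.0495)⁴/32 = 5.89×10^-7 m⁴; J_BC = π(0.0340)⁴/32 = 1.31×10^-7 m⁴; J_CD = π(0.0459)⁴/32 = 4.36×10^-7 m⁴.
θ = (T/G)·Σ L_i/J_i = (706.0/81.9×10⁹)·(0.399/5.89×10^-7 + 0.545/1.31×10^-7 + 0.412/4.36×10^-7) = 0.04980 rad.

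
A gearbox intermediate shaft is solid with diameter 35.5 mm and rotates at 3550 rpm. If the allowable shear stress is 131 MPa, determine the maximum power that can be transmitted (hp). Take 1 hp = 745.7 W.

J = πd⁴/32 = π(0.0355)⁴/32 = 1.559×10^-7 m⁴.
T_max = τ_allow·J/r = 1.31×10^8 × 1.559×10^-7 / 0.0177 = 1151 N·m.
ω = 2π·3550/60 = 371.8 rad/s, so P_max = T_max·ω = 4.278×10^5 W.

574 hp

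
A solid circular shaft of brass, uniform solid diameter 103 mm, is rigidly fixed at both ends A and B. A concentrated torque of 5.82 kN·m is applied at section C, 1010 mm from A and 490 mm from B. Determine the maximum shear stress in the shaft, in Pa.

With uniform GJ and both ends fixed, compatibility θ_AC = θ_CB gives T_A·a = T_B·b, together with T_A + T_B = T₀.
T_A = T₀·b/(a+b) = 5820·490/1500 = 1901 N·m; T_B = 3919 N·m.
τ in each portion: τ_AC = 8.86×10^6 Pa, τ_CB = 1.83×10^7 Pa; maximum is in CB.
τ_max = T_CB·r/J = 3919·0.0515/1.10×10^-5 = 1.826×10^7 Pa.

1.83e7 Pa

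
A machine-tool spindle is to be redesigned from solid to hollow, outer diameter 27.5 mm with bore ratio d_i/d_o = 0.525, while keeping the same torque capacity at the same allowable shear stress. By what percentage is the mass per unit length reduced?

23.6 %

Equal τ_max and T ⇒ the solid shaft needs d_s³ = d_o³(1−k⁴), so d_s = 27.5·(1−0.525⁴)^(1/3) = 26.79 mm.
Area ratio A_h/A_s = d_o²(1−k²)/d_s² = (1−k²)/(1−k⁴)^(2/3) = 0.7636.
Mass saving = 1 − 0.7636 = 23.6 %.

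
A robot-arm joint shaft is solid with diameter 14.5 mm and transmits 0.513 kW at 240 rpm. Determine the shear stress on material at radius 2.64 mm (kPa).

ω = 2π·240/60 = 25.13 rad/s, so T = P/ω = 0.513×10³ / 25.13 = 20.41 N·m.
J = πd⁴/32 = π(0.0145)⁴/32 = 4.340×10^-9 m⁴.
Shear stress varies linearly with radius: τ = T·r/J = 20.41 × 0.00264 / 4.340×10^-9 = 1.242×10^7 Pa.

12400 kPa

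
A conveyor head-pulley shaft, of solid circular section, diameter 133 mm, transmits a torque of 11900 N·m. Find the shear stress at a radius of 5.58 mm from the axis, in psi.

J = πd⁴/32 = π(0.133)⁴/32 = 3.072×10^-5 m⁴.
Shear stress varies linearly with radius: τ = T·r/J = 11900 × 0.00558 / 3.072×10^-5 = 2.162×10^6 Pa.

314 psi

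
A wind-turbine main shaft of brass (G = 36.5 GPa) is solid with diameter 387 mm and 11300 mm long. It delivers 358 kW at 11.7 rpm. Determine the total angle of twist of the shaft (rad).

ω = 2π·11.7/60 = 1.225 rad/s, so T = P/ω = 358×10³ / 1.225 = 292200 N·m.
J = πd⁴/32 = π(0.387)⁴/32 = 2.202×10^-3 m⁴.
θ = T·L/(G·J) = 292200 × 11.3 / (36.5×10⁹ × 2.202×10^-3) = 0.04108 rad.

0.0411 rad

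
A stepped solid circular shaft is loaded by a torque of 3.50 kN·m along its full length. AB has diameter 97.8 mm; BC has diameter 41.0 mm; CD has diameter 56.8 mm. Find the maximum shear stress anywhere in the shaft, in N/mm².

259 N/mm²

Under the same torque, τ_max = 16T/(πd³) is largest where d is smallest — segment BC (d = 41.0 mm).
τ_max = 16·3500/(π·(0.0410)³) = 2.586×10^8 Pa.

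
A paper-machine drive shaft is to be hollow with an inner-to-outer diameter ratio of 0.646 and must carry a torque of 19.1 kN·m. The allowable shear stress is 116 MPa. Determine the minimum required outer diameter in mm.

101 mm

For a hollow shaft with d_i/d_o = 0.646: τ_max = 16T/(π d_o³ (1−k⁴)), so d_o = [16T/(π τ_allow (1−k⁴))]^(1/3) = [16·19100/(π·1.16×10^8·0.8258)]^(1/3) = 0.1005 m.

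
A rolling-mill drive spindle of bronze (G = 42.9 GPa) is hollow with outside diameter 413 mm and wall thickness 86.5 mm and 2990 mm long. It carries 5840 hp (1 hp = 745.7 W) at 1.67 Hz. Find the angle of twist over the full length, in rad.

0.0114 rad

ω = 2π·1.67 = 10.49 rad/s, so T = P/ω = 5840×745.7 / 10.49 = 415000 N·m.
J = π(d_o⁴ − d_i⁴)/32 = π(0.413⁴ − 0.240⁴)/32 = 2.531×10^-3 m⁴.
θ = T·L/(G·J) = 415000 × 2.99 / (42.9×10⁹ × 2.531×10^-3) = 0.01143 rad.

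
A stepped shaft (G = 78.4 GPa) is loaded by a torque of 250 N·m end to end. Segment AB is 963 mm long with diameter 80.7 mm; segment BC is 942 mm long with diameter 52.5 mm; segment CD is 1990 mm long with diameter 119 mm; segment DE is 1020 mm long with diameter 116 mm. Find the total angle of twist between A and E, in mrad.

J_AB = π(0.0807)⁴/32 = 4.16×10^-6 m⁴; J_BC = π(0.0525)⁴/32 = 7.46×10^-7 m⁴; J_CD = π(0.119)⁴/32 = 1.97×10^-5 m⁴; J_DE = π(0.116)⁴/32 = 1.78×10^-5 m⁴.
θ = (T/G)·Σ L_i/J_i = (250.0/78.4×10⁹)·(0.963/4.16×10^-6 + 0.942/7.46×10^-7 + 1.99/1.97×10^-5 + 1.02/1.78×10^-5) = 5.270×10^-3 rad.

5.27 mrad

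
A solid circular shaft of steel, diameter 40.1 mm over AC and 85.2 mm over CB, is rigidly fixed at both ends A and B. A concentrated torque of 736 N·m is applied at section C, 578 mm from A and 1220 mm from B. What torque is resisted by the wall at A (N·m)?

69.1 N·m

Compatibility: T_A·a/J_AC = T_B·b/J_CB with T_A + T_B = T₀.
J_AC = 2.54×10^-7 m⁴, J_CB = 5.17×10^-6 m⁴, so T_A = T₀·(J_AC/a)/((J_AC/a)+(J_CB/b)) = 69.08 N·m, T_B = 666.9 N·m.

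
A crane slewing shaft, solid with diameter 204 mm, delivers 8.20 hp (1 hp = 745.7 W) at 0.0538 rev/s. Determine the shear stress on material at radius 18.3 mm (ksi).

0.282 ksi

ω = 2π·0.0538 = 0.3380 rad/s, so T = P/ω = 8.20×745.7 / 0.3380 = 18090 N·m.
J = πd⁴/32 = π(0.204)⁴/32 = 1.700×10^-4 m⁴.
Shear stress varies linearly with radius: τ = T·r/J = 18090 × 0.0183 / 1.700×10^-4 = 1.947×10^6 Pa.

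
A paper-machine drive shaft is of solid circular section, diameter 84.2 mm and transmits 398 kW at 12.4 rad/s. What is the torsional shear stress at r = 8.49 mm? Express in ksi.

8.01 ksi

ω = 12.4 rad/s, so T = P/ω = 398×10³ / 12.40 = 32100 N·m.
J = πd⁴/32 = π(0.0842)⁴/32 = 4.935×10^-6 m⁴.
Shear stress varies linearly with radius: τ = T·r/J = 32100 × 0.00849 / 4.935×10^-6 = 5.522×10^7 Pa.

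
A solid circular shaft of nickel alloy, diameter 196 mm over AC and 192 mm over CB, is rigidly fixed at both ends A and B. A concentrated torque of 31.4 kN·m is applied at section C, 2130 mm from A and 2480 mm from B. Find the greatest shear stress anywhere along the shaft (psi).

1720 psi

Compatibility: T_A·a/J_AC = T_B·b/J_CB with T_A + T_B = T₀.
J_AC = 1.45×10^-4 m⁴, J_CB = 1.33×10^-4 m⁴, so T_A = T₀·(J_AC/a)/((J_AC/a)+(J_CB/b)) = 17530 N·m, T_B = 13870 N·m.
τ in each portion: τ_AC = 1.19×10^7 Pa, τ_CB = 9.98×10^6 Pa; maximum is in AC.
τ_max = T_AC·r/J = 17530·0.0980/1.45×10^-4 = 1.186×10^7 Pa.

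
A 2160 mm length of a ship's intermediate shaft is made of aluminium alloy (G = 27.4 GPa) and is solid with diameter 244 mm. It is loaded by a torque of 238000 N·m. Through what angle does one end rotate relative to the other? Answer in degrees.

3.09°

J = πd⁴/32 = π(0.244)⁴/32 = 3.480×10^-4 m⁴.
θ = T·L/(G·J) = 238000 × 2.16 / (27.4×10⁹ × 3.480×10^-4) = 0.05392 rad.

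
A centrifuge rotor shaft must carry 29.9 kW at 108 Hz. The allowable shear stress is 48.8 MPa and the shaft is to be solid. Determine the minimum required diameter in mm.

16.6 mm

ω = 2π·108 = 678.6 rad/s, so T = P/ω = 29.9×10³ / 678.6 = 44.06 N·m.
For a solid shaft τ_max = 16T/(πd³), so d = (16T/(π τ_allow))^(1/3) = (16·44.06/(π·4.88×10^7))^(1/3) = 0.01663 m.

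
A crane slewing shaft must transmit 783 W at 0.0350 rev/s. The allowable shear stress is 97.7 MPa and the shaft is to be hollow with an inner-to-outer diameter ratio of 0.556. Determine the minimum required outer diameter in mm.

ω = 2π·0.0350 = 0.2199 rad/s, so T = P/ω = 783 / 0.2199 = 3561 N·m.
For a hollow shaft with d_i/d_o = 0.556: τ_max = 16T/(π d_o³ (1−k⁴)), so d_o = [16T/(π τ_allow (1−k⁴))]^(1/3) = [16·3561/(π·9.77×10^7·0.9044)]^(1/3) = 0.05898 m.

59.0 mm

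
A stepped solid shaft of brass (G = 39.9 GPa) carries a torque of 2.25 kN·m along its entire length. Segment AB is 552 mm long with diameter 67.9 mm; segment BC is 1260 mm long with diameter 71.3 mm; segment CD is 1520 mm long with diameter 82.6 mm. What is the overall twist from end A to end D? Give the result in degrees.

3.53°

J_AB = π(0.0679)⁴/32 = 2.09×10^-6 m⁴; J_BC = π(0.0713)⁴/32 = 2.54×10^-6 m⁴; J_CD = π(0.0826)⁴/32 = 4.57×10^-6 m⁴.
θ = (T/G)·Σ L_i/J_i = (2250/39.9×10⁹)·(0.552/2.09×10^-6 + 1.26/2.54×10^-6 + 1.52/4.57×10^-6) = 0.06168 rad.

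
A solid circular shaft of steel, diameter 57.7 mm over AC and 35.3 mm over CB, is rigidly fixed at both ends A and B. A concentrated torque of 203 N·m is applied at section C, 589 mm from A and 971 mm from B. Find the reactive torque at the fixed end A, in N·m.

Compatibility: T_A·a/J_AC = T_B·b/J_CB with T_A + T_B = T₀.
J_AC = 1.09×10^-6 m⁴, J_CB = 1.52×10^-7 m⁴, so T_A = T₀·(J_AC/a)/((J_AC/a)+(J_CB/b)) = 187.1 N·m, T_B = 15.90 N·m.

187 N·m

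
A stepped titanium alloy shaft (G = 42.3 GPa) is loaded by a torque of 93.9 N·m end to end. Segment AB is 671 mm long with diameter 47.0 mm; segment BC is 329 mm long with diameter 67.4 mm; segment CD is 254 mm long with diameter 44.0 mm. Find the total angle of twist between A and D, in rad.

0.00500 rad

J_AB = π(0.0470)⁴/32 = 4.79×10^-7 m⁴; J_BC = π(0.0674)⁴/32 = 2.03×10^-6 m⁴; J_CD = π(0.0440)⁴/32 = 3.68×10^-7 m⁴.
θ = (T/G)·Σ L_i/J_i = (93.90/42.3×10⁹)·(0.671/4.79×10^-7 + 0.329/2.03×10^-6 + 0.254/3.68×10^-7) = 5.002×10^-3 rad.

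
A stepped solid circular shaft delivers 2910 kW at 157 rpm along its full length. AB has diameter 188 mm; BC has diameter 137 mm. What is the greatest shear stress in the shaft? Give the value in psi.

ω = 2π·157/60 = 16.44 rad/s, so T = P/ω = 2910×10³ / 16.44 = 177000 N·m.
Under the same torque, τ_max = 16T/(πd³) is largest where d is smallest — segment BC (d = 137 mm).
τ_max = 16·177000/(π·(0.137)³) = 3.506×10^8 Pa.

50800 psi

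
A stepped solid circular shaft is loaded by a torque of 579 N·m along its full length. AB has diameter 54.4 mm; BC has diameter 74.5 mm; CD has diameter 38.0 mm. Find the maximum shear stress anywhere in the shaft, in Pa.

Under the same torque, τ_max = 16T/(πd³) is largest where d is smallest — segment CD (d = 38.0 mm).
τ_max = 16·579.0/(π·(0.0380)³) = 5.374×10^7 Pa.

5.37e7 Pa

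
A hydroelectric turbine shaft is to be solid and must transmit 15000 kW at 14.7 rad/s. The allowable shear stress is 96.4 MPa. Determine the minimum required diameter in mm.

378 mm

ω = 14.7 rad/s, so T = P/ω = 15000×10³ / 14.70 = 1.020e6 N·m.
For a solid shaft τ_max = 16T/(πd³), so d = (16T/(π τ_allow))^(1/3) = (16·1.020e6/(π·9.64×10^7))^(1/3) = 0.3778 m.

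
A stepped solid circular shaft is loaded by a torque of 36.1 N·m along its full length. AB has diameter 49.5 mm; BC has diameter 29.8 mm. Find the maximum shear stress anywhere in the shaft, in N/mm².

6.95 N/mm²

Under the same torque, τ_max = 16T/(πd³) is largest where d is smallest — segment BC (d = 29.8 mm).
τ_max = 16·36.10/(π·(0.0298)³) = 6.947×10^6 Pa.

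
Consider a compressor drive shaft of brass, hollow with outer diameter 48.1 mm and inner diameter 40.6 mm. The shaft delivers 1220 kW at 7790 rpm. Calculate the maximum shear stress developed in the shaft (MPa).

ω = 2π·7790/60 = 815.8 rad/s, so T = P/ω = 1220×10³ / 815.8 = 1496 N·m.
J = π(d_o⁴ − d_i⁴)/32 = π(0.0481⁴ − 0.0406⁴)/32 = 2.588×10^-7 m⁴.
τ_max = T·r/J = 1496 × 0.0241 / 2.588×10^-7 = 1.390×10^8 Pa.

139 MPa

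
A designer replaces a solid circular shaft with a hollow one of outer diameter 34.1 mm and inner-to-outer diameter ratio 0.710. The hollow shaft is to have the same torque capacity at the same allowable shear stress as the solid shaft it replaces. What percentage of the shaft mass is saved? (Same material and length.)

Equal τ_max and T ⇒ the solid shaft needs d_s³ = d_o³(1−k⁴), so d_s = 34.1·(1−0.710⁴)^(1/3) = 30.93 mm.
Area ratio A_h/A_s = d_o²(1−k²)/d_s² = (1−k²)/(1−k⁴)^(2/3) = 0.6029.
Mass saving = 1 − 0.6029 = 39.7 %.

39.7 %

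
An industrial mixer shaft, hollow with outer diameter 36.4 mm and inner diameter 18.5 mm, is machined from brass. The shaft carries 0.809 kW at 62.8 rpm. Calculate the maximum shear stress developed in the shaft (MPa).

13.9 MPa

ω = 2π·62.8/60 = 6.576 rad/s, so T = P/ω = 0.809×10³ / 6.576 = 123.0 N·m.
J = π(d_o⁴ − d_i⁴)/32 = π(0.0364⁴ − 0.0185⁴)/32 = 1.608×10^-7 m⁴.
τ_max = T·r/J = 123.0 × 0.0182 / 1.608×10^-7 = 1.392×10^7 Pa.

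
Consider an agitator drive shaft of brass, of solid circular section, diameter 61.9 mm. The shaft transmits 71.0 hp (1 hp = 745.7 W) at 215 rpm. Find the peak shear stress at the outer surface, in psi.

ω = 2π·215/60 = 22.51 rad/s, so T = P/ω = 71.0×745.7 / 22.51 = 2352 N·m.
J = πd⁴/32 = π(0.0619)⁴/32 = 1.441×10^-6 m⁴.
τ_max = T·r/J = 2352 × 0.0309 / 1.441×10^-6 = 5.050×10^7 Pa.

7320 psi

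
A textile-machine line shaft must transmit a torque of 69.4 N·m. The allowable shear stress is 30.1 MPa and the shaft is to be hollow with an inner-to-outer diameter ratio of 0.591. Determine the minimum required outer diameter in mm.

For a hollow shaft with d_i/d_o = 0.591: τ_max = 16T/(π d_o³ (1−k⁴)), so d_o = [16T/(π τ_allow (1−k⁴))]^(1/3) = [16·69.40/(π·3.01×10^7·0.8780)]^(1/3) = 0.02374 m.

23.7 mm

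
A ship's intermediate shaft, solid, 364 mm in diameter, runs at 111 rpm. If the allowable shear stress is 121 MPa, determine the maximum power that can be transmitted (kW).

13300 kW

J = πd⁴/32 = π(0.364)⁴/32 = 1.723×10^-3 m⁴.
T_max = τ_allow·J/r = 1.21×10^8 × 1.723×10^-3 / 0.182 = 1.146e6 N·m.
ω = 2π·111/60 = 11.62 rad/s, so P_max = T_max·ω = 1.332×10^7 W.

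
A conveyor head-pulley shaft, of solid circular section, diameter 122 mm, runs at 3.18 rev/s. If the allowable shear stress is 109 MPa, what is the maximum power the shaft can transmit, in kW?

J = πd⁴/32 = π(0.122)⁴/32 = 2.175×10^-5 m⁴.
T_max = τ_allow·J/r = 1.09×10^8 × 2.175×10^-5 / 0.0610 = 38860 N·m.
ω = 2π·3.18 = 19.98 rad/s, so P_max = T_max·ω = 7.765×10^5 W.

777 kW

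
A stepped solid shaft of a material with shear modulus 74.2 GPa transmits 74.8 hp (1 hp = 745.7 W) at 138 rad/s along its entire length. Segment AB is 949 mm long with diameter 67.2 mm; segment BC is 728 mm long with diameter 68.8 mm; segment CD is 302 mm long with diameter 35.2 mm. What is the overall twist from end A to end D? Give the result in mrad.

15.3 mrad

ω = 138 rad/s, so T = P/ω = 74.8×745.7 / 138.0 = 404.2 N·m.
J_AB = π(0.0672)⁴/32 = 2.00×10^-6 m⁴; J_BC = π(0.0688)⁴/32 = 2.20×10^-6 m⁴; J_CD = π(0.0352)⁴/32 = 1.51×10^-7 m⁴.
θ = (T/G)·Σ L_i/J_i = (404.2/74.2×10⁹)·(0.949/2.00×10^-6 + 0.728/2.20×10^-6 + 0.302/1.51×10^-7) = 0.01530 rad.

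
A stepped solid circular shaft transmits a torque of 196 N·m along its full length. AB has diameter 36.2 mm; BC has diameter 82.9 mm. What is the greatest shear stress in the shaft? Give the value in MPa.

Under the same torque, τ_max = 16T/(πd³) is largest where d is smallest — segment AB (d = 36.2 mm).
τ_max = 16·196.0/(π·(0.0362)³) = 2.104×10^7 Pa.

21.0 MPa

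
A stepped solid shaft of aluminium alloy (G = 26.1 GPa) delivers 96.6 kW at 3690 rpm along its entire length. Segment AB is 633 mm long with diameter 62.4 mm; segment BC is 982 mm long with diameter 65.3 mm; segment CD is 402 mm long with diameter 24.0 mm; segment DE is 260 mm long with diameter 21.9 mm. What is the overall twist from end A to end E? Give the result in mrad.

ω = 2π·3690/60 = 386.4 rad/s, so T = P/ω = 96.6×10³ / 386.4 = 250.0 N·m.
J_AB = π(0.0624)⁴/32 = 1.49×10^-6 m⁴; J_BC = π(0.0653)⁴/32 = 1.79×10^-6 m⁴; J_CD = π(0.0240)⁴/32 = 3.26×10^-8 m⁴; J_DE = π(0.0219)⁴/32 = 2.26×10^-8 m⁴.
θ = (T/G)·Σ L_i/J_i = (250.0/26.1×10⁹)·(0.633/1.49×10^-6 + 0.982/1.79×10^-6 + 0.402/3.26×10^-8 + 0.260/2.26×10^-8) = 0.2378 rad.

238 mrad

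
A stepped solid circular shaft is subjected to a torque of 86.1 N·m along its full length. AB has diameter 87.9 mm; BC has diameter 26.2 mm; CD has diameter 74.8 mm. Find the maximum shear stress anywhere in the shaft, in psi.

3540 psi

Under the same torque, τ_max = 16T/(πd³) is largest where d is smallest — segment BC (d = 26.2 mm).
τ_max = 16·86.10/(π·(0.0262)³) = 2.438×10^7 Pa.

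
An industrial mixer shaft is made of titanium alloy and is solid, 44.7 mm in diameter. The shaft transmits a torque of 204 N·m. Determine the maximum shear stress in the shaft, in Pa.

1.16e7 Pa

J = πd⁴/32 = π(0.0447)⁴/32 = 3.919×10^-7 m⁴.
τ_max = T·r/J = 204.0 × 0.0224 / 3.919×10^-7 = 1.163×10^7 Pa.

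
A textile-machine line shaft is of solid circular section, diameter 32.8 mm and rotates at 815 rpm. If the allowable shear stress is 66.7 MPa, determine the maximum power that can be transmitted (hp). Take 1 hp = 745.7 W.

J = πd⁴/32 = π(0.0328)⁴/32 = 1.136×10^-7 m⁴.
T_max = τ_allow·J/r = 6.67×10^7 × 1.136×10^-7 / 0.0164 = 462.1 N·m.
ω = 2π·815/60 = 85.35 rad/s, so P_max = T_max·ω = 3.944×10^4 W.

52.9 hp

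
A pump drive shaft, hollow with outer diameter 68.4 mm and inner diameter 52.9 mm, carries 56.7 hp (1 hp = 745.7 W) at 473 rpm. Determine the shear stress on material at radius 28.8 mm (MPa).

17.8 MPa

ω = 2π·473/60 = 49.53 rad/s, so T = P/ω = 56.7×745.7 / 49.53 = 853.6 N·m.
J = π(d_o⁴ − d_i⁴)/32 = π(0.0684⁴ − 0.0529⁴)/32 = 1.380×10^-6 m⁴.
Shear stress varies linearly with radius: τ = T·r/J = 853.6 × 0.0288 / 1.380×10^-6 = 1.781×10^7 Pa.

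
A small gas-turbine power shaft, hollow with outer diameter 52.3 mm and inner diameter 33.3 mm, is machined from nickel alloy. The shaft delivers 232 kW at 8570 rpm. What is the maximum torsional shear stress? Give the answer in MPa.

11.0 MPa

ω = 2π·8570/60 = 897.4 rad/s, so T = P/ω = 232×10³ / 897.4 = 258.5 N·m.
J = π(d_o⁴ − d_i⁴)/32 = π(0.0523⁴ − 0.0333⁴)/32 = 6.138×10^-7 m⁴.
τ_max = T·r/J = 258.5 × 0.0261 / 6.138×10^-7 = 1.101×10^7 Pa.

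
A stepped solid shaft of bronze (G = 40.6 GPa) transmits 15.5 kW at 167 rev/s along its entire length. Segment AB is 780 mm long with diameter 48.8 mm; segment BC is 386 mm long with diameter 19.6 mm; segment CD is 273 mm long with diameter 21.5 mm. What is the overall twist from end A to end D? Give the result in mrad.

14.9 mrad

ω = 2π·167 = 1049 rad/s, so T = P/ω = 15.5×10³ / 1049 = 14.77 N·m.
J_AB = π(0.0488)⁴/32 = 5.57×10^-7 m⁴; J_BC = π(0.0196)⁴/32 = 1.45×10^-8 m⁴; J_CD = π(0.0215)⁴/32 = 2.10×10^-8 m⁴.
θ = (T/G)·Σ L_i/J_i = (14.77/40.6×10⁹)·(0.780/5.57×10^-7 + 0.386/1.45×10^-8 + 0.273/2.10×10^-8) = 0.01494 rad.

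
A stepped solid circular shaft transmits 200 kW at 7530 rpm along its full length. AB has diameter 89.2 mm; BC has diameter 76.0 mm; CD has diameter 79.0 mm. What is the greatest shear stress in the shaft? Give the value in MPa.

ω = 2π·7530/60 = 788.5 rad/s, so T = P/ω = 200×10³ / 788.5 = 253.6 N·m.
Under the same torque, τ_max = 16T/(πd³) is largest where d is smallest — segment BC (d = 76.0 mm).
τ_max = 16·253.6/(π·(0.0760)³) = 2.943×10^6 Pa.

2.94 MPa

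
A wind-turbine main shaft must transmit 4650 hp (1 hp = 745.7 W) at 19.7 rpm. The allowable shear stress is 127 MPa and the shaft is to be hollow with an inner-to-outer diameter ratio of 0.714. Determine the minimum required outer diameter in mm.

450 mm

ω = 2π·19.7/60 = 2.063 rad/s, so T = P/ω = 4650×745.7 / 2.063 = 1.681e6 N·m.
For a hollow shaft with d_i/d_o = 0.714: τ_max = 16T/(π d_o³ (1−k⁴)), so d_o = [16T/(π τ_allow (1−k⁴))]^(1/3) = [16·1.681e6/(π·1.27×10^8·0.7401)]^(1/3) = 0.4499 m.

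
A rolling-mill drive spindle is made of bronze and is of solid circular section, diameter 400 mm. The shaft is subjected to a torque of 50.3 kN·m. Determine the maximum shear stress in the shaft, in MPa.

4.00 MPa

J = πd⁴/32 = π(0.400)⁴/32 = 2.513×10^-3 m⁴.
τ_max = T·r/J = 50300 × 0.200 / 2.513×10^-3 = 4.003×10^6 Pa.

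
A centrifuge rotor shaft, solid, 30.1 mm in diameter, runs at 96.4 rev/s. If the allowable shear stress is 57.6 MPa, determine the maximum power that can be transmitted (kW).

J = πd⁴/32 = π(0.0301)⁴/32 = 8.059×10^-8 m⁴.
T_max = τ_allow·J/r = 5.76×10^7 × 8.059×10^-8 / 0.0151 = 308.4 N·m.
ω = 2π·96.4 = 605.7 rad/s, so P_max = T_max·ω = 1.868×10^5 W.

187 kW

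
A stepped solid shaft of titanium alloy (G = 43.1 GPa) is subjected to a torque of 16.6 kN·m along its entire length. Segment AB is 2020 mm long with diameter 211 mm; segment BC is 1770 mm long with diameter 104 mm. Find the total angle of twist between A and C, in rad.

J_AB = π(0.211)⁴/32 = 1.95×10^-4 m⁴; J_BC = π(0.104)⁴/32 = 1.15×10^-5 m⁴.
θ = (T/G)·Σ L_i/J_i = (16600/43.1×10⁹)·(2.02/1.95×10^-4 + 1.77/1.15×10^-5) = 0.06335 rad.

0.0634 rad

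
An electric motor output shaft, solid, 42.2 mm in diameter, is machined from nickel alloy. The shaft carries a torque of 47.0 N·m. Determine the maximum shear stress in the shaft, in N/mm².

J = πd⁴/32 = π(0.0422)⁴/32 = 3.114×10^-7 m⁴.
τ_max = T·r/J = 47.00 × 0.0211 / 3.114×10^-7 = 3.185×10^6 Pa.

3.19 N/mm²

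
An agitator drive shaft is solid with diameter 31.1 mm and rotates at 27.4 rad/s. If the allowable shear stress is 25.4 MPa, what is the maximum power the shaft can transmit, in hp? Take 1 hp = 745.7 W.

5.51 hp

J = πd⁴/32 = π(0.0311)⁴/32 = 9.184×10^-8 m⁴.
T_max = τ_allow·J/r = 2.54×10^7 × 9.184×10^-8 / 0.0156 = 150.0 N·m.
ω = 27.4 rad/s, so P_max = T_max·ω = 4111 W.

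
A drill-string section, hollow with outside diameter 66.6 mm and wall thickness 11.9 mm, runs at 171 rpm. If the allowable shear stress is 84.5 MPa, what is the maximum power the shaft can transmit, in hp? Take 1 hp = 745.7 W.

J = π(d_o⁴ − d_i⁴)/32 = π(0.0666⁴ − 0.0428⁴)/32 = 1.602×10^-6 m⁴.
T_max = τ_allow·J/r = 8.45×10^7 × 1.602×10^-6 / 0.0333 = 4065 N·m.
ω = 2π·171/60 = 17.91 rad/s, so P_max = T_max·ω = 7.280×10^4 W.

97.6 hp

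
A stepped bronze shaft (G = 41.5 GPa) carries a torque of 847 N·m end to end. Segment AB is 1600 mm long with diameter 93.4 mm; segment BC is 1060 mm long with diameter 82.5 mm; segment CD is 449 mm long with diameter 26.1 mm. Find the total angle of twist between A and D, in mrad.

J_AB = π(0.0934)⁴/32 = 7.47×10^-6 m⁴; J_BC = π(0.0825)⁴/32 = 4.55×10^-6 m⁴; J_CD = π(0.0261)⁴/32 = 4.56×10^-8 m⁴.
θ = (T/G)·Σ L_i/J_i = (847.0/41.5×10⁹)·(1.60/7.47×10^-6 + 1.06/4.55×10^-6 + 0.449/4.56×10^-8) = 0.2103 rad.

210 mrad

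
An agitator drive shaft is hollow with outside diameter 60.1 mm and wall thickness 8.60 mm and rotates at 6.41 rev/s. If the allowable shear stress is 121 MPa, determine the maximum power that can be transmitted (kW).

154 kW

J = π(d_o⁴ − d_i⁴)/32 = π(0.0601⁴ − 0.0429⁴)/32 = 9.483×10^-7 m⁴.
T_max = τ_allow·J/r = 1.21×10^8 × 9.483×10^-7 / 0.0301 = 3819 N·m.
ω = 2π·6.41 = 40.28 rad/s, so P_max = T_max·ω = 1.538×10^5 W.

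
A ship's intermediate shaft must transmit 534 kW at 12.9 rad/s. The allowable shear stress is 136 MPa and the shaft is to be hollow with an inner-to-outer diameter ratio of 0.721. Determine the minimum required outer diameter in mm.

ω = 12.9 rad/s, so T = P/ω = 534×10³ / 12.90 = 41400 N·m.
For a hollow shaft with d_i/d_o = 0.721: τ_max = 16T/(π d_o³ (1−k⁴)), so d_o = [16T/(π τ_allow (1−k⁴))]^(1/3) = [16·41400/(π·1.36×10^8·0.7298)]^(1/3) = 0.1285 m.

129 mm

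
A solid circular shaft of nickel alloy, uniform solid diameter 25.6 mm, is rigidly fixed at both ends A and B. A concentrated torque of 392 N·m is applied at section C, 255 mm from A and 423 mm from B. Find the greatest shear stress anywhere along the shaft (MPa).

74.2 MPa

With uniform GJ and both ends fixed, compatibility θ_AC = θ_CB gives T_A·a = T_B·b, together with T_A + T_B = T₀.
T_A = T₀·b/(a+b) = 392.0·423/678.0 = 244.6 N·m; T_B = 147.4 N·m.
τ in each portion: τ_AC = 7.42×10^7 Pa, τ_CB = 4.48×10^7 Pa; maximum is in AC.
τ_max = T_AC·r/J = 244.6·0.0128/4.22×10^-8 = 7.424×10^7 Pa.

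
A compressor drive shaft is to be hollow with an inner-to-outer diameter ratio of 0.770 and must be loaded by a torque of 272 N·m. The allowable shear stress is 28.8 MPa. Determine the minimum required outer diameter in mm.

42.0 mm

For a hollow shaft with d_i/d_o = 0.770: τ_max = 16T/(π d_o³ (1−k⁴)), so d_o = [16T/(π τ_allow (1−k⁴))]^(1/3) = [16·272.0/(π·2.88×10^7·0.6485)]^(1/3) = 0.04202 m.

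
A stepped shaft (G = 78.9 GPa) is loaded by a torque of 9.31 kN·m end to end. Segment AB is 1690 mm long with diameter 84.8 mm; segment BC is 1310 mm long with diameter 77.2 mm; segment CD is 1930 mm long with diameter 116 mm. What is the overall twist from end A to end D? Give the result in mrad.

96.4 mrad

J_AB = π(0.0848)⁴/32 = 5.08×10^-6 m⁴; J_BC = π(0.0772)⁴/32 = 3.49×10^-6 m⁴; J_CD = π(0.116)⁴/32 = 1.78×10^-5 m⁴.
θ = (T/G)·Σ L_i/J_i = (9310/78.9×10⁹)·(1.69/5.08×10^-6 + 1.31/3.49×10^-6 + 1.93/1.78×10^-5) = 0.09642 rad.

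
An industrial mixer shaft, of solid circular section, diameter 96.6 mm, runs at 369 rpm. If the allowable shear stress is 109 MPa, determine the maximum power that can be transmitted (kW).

745 kW

J = πd⁴/32 = π(0.0966)⁴/32 = 8.549×10^-6 m⁴.
T_max = τ_allow·J/r = 1.09×10^8 × 8.549×10^-6 / 0.0483 = 19290 N·m.
ω = 2π·369/60 = 38.64 rad/s, so P_max = T_max·ω = 7.455×10^5 W.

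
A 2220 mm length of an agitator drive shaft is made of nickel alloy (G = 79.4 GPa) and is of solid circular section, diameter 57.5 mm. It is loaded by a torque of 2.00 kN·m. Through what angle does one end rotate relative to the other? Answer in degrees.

2.99°

J = πd⁴/32 = π(0.0575)⁴/32 = 1.073×10^-6 m⁴.
θ = T·L/(G·J) = 2000 × 2.22 / (79.4×10⁹ × 1.073×10^-6) = 0.05211 rad.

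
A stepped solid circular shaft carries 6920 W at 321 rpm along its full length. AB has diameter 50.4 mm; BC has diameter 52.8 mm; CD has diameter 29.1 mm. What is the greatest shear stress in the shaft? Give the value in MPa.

ω = 2π·321/60 = 33.62 rad/s, so T = P/ω = 6920 / 33.62 = 205.9 N·m.
Under the same torque, τ_max = 16T/(πd³) is largest where d is smallest — segment CD (d = 29.1 mm).
τ_max = 16·205.9/(π·(0.0291)³) = 4.255×10^7 Pa.

42.5 MPa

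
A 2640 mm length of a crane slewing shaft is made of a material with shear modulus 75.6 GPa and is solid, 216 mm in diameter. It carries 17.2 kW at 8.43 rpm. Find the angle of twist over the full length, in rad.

0.00318 rad

ω = 2π·8.43/60 = 0.8828 rad/s, so T = P/ω = 17.2×10³ / 0.8828 = 19480 N·m.
J = πd⁴/32 = π(0.216)⁴/32 = 2.137×10^-4 m⁴.
θ = T·L/(G·J) = 19480 × 2.64 / (75.6×10⁹ × 2.137×10^-4) = 3.184×10^-3 rad.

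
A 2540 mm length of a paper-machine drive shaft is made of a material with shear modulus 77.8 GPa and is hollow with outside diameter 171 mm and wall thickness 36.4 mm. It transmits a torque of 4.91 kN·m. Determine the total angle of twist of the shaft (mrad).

J = π(d_o⁴ − d_i⁴)/32 = π(0.171⁴ − 0.0982⁴)/32 = 7.481×10^-5 m⁴.
θ = T·L/(G·J) = 4910 × 2.54 / (77.8×10⁹ × 7.481×10^-5) = 2.143×10^-3 rad.

2.14 mrad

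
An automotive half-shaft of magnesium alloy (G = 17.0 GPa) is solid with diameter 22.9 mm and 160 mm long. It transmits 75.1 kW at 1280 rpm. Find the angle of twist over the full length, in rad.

0.195 rad

ω = 2π·1280/60 = 134.0 rad/s, so T = P/ω = 75.1×10³ / 134.0 = 560.3 N·m.
J = πd⁴/32 = π(0.0229)⁴/32 = 2.700×10^-8 m⁴.
θ = T·L/(G·J) = 560.3 × 0.160 / (17.0×10⁹ × 2.700×10^-8) = 0.1953 rad.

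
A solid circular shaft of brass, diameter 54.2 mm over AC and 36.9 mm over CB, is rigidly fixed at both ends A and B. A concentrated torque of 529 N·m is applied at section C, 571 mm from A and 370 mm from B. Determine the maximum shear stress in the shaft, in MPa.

13.4 MPa

Compatibility: T_A·a/J_AC = T_B·b/J_CB with T_A + T_B = T₀.
J_AC = 8.47×10^-7 m⁴, J_CB = 1.82×10^-7 m⁴, so T_A = T₀·(J_AC/a)/((J_AC/a)+(J_CB/b)) = 397.3 N·m, T_B = 131.7 N·m.
τ in each portion: τ_AC = 1.27×10^7 Pa, τ_CB = 1.34×10^7 Pa; maximum is in CB.
τ_max = T_CB·r/J = 131.7·0.0184/1.82×10^-7 = 1.335×10^7 Pa.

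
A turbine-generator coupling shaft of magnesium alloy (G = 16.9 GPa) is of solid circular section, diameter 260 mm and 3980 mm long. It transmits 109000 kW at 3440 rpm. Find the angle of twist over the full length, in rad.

ω = 2π·3440/60 = 360.2 rad/s, so T = P/ω = 109000×10³ / 360.2 = 302600 N·m.
J = πd⁴/32 = π(0.260)⁴/32 = 4.486×10^-4 m⁴.
θ = T·L/(G·J) = 302600 × 3.98 / (16.9×10⁹ × 4.486×10^-4) = 0.1588 rad.

0.159 rad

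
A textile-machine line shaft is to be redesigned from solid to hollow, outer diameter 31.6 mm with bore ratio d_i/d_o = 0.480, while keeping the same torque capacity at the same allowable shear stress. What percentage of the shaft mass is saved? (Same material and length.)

20.2 %

Equal τ_max and T ⇒ the solid shaft needs d_s³ = d_o³(1−k⁴), so d_s = 31.6·(1−0.480⁴)^(1/3) = 31.03 mm.
Area ratio A_h/A_s = d_o²(1−k²)/d_s² = (1−k²)/(1−k⁴)^(2/3) = 0.7981.
Mass saving = 1 − 0.7981 = 20.2 %.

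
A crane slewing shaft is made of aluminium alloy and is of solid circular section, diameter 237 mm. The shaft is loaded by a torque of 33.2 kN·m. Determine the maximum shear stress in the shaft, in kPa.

12700 kPa

J = πd⁴/32 = π(0.237)⁴/32 = 3.097×10^-4 m⁴.
τ_max = T·r/J = 33200 × 0.118 / 3.097×10^-4 = 1.270×10^7 Pa.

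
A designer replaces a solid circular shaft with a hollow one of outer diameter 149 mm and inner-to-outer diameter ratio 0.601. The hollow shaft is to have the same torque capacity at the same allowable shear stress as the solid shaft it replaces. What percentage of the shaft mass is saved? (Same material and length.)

Equal τ_max and T ⇒ the solid shaft needs d_s³ = d_o³(1−k⁴), so d_s = 149·(1−0.601⁴)^(1/3) = 142.2 mm.
Area ratio A_h/A_s = d_o²(1−k²)/d_s² = (1−k²)/(1−k⁴)^(2/3) = 0.7012.
Mass saving = 1 − 0.7012 = 29.9 %.

29.9 %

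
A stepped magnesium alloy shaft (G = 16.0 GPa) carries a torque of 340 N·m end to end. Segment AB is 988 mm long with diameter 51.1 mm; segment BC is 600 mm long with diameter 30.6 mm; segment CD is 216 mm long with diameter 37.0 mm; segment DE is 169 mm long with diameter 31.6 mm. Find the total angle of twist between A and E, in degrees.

J_AB = π(0.0511)⁴/32 = 6.69×10^-7 m⁴; J_BC = π(0.0306)⁴/32 = 8.61×10^-8 m⁴; J_CD = π(0.0370)⁴/32 = 1.84×10^-7 m⁴; J_DE = π(0.0316)⁴/32 = 9.79×10^-8 m⁴.
θ = (T/G)·Σ L_i/J_i = (340.0/16.0×10⁹)·(0.988/6.69×10^-7 + 0.600/8.61×10^-8 + 0.216/1.84×10^-7 + 0.169/9.79×10^-8) = 0.2411 rad.

13.8°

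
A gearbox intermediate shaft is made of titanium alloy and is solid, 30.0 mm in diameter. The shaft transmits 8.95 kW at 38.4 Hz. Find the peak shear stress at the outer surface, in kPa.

ω = 2π·38.4 = 241.3 rad/s, so T = P/ω = 8.95×10³ / 241.3 = 37.09 N·m.
J = πd⁴/32 = π(0.0300)⁴/32 = 7.952×10^-8 m⁴.
τ_max = T·r/J = 37.09 × 0.0150 / 7.952×10^-8 = 6.997×10^6 Pa.

7000 kPa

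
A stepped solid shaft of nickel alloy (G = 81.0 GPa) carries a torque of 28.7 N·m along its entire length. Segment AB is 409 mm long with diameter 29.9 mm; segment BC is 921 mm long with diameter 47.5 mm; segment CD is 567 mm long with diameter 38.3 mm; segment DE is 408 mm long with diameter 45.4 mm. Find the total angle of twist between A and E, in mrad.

3.80 mrad

J_AB = π(0.0299)⁴/32 = 7.85×10^-8 m⁴; J_BC = π(0.0475)⁴/32 = 5.00×10^-7 m⁴; J_CD = π(0.0383)⁴/32 = 2.11×10^-7 m⁴; J_DE = π(0.0454)⁴/32 = 4.17×10^-7 m⁴.
θ = (T/G)·Σ L_i/J_i = (28.70/81.0×10⁹)·(0.409/7.85×10^-8 + 0.921/5.00×10^-7 + 0.567/2.11×10^-7 + 0.408/4.17×10^-7) = 3.797×10^-3 rad.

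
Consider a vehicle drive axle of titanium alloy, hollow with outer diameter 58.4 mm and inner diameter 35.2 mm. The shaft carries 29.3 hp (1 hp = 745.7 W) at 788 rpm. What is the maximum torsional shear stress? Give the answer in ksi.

ω = 2π·788/60 = 82.52 rad/s, so T = P/ω = 29.3×745.7 / 82.52 = 264.8 N·m.
J = π(d_o⁴ − d_i⁴)/32 = π(0.0584⁴ − 0.0352⁴)/32 = 9.912×10^-7 m⁴.
τ_max = T·r/J = 264.8 × 0.0292 / 9.912×10^-7 = 7.800×10^6 Pa.

1.13 ksi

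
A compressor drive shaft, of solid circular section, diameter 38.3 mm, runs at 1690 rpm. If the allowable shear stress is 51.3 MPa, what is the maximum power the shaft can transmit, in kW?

100 kW

J = πd⁴/32 = π(0.0383)⁴/32 = 2.112×10^-7 m⁴.
T_max = τ_allow·J/r = 5.13×10^7 × 2.112×10^-7 / 0.0191 = 565.9 N·m.
ω = 2π·1690/60 = 177.0 rad/s, so P_max = T_max·ω = 1.002×10^5 W.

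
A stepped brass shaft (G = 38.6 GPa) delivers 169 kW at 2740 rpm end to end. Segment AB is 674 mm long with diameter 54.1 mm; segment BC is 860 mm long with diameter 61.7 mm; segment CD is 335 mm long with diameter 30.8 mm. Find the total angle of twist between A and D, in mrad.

79.3 mrad

ω = 2π·2740/60 = 286.9 rad/s, so T = P/ω = 169×10³ / 286.9 = 589.0 N·m.
J_AB = π(0.0541)⁴/32 = 8.41×10^-7 m⁴; J_BC = π(0.0617)⁴/32 = 1.42×10^-6 m⁴; J_CD = π(0.0308)⁴/32 = 8.83×10^-8 m⁴.
θ = (T/G)·Σ L_i/J_i = (589.0/38.6×10⁹)·(0.674/8.41×10^-7 + 0.860/1.42×10^-6 + 0.335/8.83×10^-8) = 0.07931 rad.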